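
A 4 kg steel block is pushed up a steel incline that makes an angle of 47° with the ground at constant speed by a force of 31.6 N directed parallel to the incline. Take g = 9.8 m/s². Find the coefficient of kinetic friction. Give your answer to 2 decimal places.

At constant speed ΣF = 0 along the incline. The applied 31.6 N acts up the slope; the weight component mg sin 47° = 28.669 N and kinetic friction μN both act down the slope.
So 31.6 = 28.669 + μ × 26.734, giving μ = (31.6 − 28.669) / 26.734 = 0.1096.

0.11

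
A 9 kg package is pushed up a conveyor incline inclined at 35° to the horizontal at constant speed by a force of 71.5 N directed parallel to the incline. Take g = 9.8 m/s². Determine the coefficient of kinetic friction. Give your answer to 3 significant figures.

At constant speed ΣF = 0 along the incline. The applied 71.5 N acts up the slope; the weight component mg sin 35° = 50.589 N and kinetic friction μN both act down the slope.
So 71.5 = 50.589 + μ × 72.249, giving μ = (71.5 − 50.589) / 72.249 = 0.2894.

0.289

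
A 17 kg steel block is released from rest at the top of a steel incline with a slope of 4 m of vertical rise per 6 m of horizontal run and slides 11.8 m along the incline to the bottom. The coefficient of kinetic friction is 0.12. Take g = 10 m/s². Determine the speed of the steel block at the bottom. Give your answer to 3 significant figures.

10.4 m/s

The weight component along the incline is mg sin 33.69° = 94.299 N and the normal force is N = mg cos 33.69° = 141.449 N.
Friction up the slope is f = μN = 0.12 × 141.449 = 16.974 N, so the net downslope force is 94.299 − 16.974 = 77.325 N and a = 77.325 / 17 = 4.5485 m/s².
Starting from rest over a distance of 11.8 m, v² = 2aL = 2 × 4.5485 × 11.8 = 107.3446, so v = 10.3607 m/s.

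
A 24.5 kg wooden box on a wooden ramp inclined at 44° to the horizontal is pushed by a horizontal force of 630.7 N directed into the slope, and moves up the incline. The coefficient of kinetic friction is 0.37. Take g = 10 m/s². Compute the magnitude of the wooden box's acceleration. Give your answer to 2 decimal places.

The horizontal push has components F cos 44° = 630.7 × 0.7193 = 453.663 N up the incline and F sin 44° = 630.7 × 0.6947 = 438.147 N pressing into the surface.
The normal force is therefore N = mg cos 44° + F sin 44° = 176.229 + 438.147 = 614.376 N, and kinetic friction down the slope is μN = 0.37 × 614.376 = 227.319 N.
Along the incline: F cos 44° − mg sin 44° − μN = ma, so 453.663 − 170.202 − 227.319 = 24.5 a, giving a = 2.2915 m/s².

2.29 m/s²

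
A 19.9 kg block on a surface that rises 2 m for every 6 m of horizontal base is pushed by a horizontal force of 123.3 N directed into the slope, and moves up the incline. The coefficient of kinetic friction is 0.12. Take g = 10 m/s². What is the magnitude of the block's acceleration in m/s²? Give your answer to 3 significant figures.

The horizontal push has components F cos 18.43° = 123.3 × 0.9487 = 116.975 N up the incline and F sin 18.43° = 123.3 × 0.3162 = 38.987 N pressing into the surface.
The normal force is therefore N = mg cos 18.43° + F sin 18.43° = 188.791 + 38.987 = 227.778 N, and kinetic friction down the slope is μN = 0.12 × 227.778 = 27.333 N.
Along the incline: F cos 18.43° − mg sin 18.43° − μN = ma, so 116.975 − 62.924 − 27.333 = 19.9 a, giving a = 1.3426 m/s².

1.34 m/s²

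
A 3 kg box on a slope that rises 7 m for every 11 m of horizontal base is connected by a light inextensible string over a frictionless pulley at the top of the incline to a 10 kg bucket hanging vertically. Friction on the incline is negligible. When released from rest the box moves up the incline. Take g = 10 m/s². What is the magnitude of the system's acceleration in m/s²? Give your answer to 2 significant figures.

6.5 m/s²

For the box on the incline: the weight component along the slope is m₁g sin 32.47° = 3 × 10 × 0.5369 = 16.107 N and the normal force is N = m₁g cos 32.47° = 25.310 N.
Newton's second law for the box (up-slope positive): T − 16.107 = 3 a. For the hanging bucket (downward positive): 10 × 10 − T = 10 a.
Adding the two equations eliminates T: 83.893 = 13 a, so a = 6.4533 m/s².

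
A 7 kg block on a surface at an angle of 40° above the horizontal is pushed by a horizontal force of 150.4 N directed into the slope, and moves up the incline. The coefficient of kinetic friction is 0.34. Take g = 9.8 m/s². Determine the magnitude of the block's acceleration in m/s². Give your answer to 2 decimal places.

2.91 m/s²

The horizontal push has components F cos 40° = 150.4 × 0.7660 = 115.206 N up the incline and F sin 40° = 150.4 × 0.6428 = 96.677 N pressing into the surface.
The normal force is therefore N = mg cos 40° + F sin 40° = 52.548 + 96.677 = 149.225 N, and kinetic friction down the slope is μN = 0.34 × 149.225 = 50.736 N.
Along the incline: F cos 40° − mg sin 40° − μN = ma, so 115.206 − 44.096 − 50.736 = 7 a, giving a = 2.9106 m/s².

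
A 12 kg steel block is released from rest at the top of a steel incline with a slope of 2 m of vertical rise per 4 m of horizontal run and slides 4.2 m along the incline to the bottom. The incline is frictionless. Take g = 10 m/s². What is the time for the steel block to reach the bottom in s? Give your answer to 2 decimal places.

The weight component along the incline is mg sin 26.57° = 53.666 N and the normal force is N = mg cos 26.57° = 107.331 N.
With no friction, a = g sin 26.57° = 4.4721 m/s².
Starting from rest, L = ½at², so t = √(2L/a) = √(2 × 4.2 / 4.4721) = 1.3705 s.

1.37 s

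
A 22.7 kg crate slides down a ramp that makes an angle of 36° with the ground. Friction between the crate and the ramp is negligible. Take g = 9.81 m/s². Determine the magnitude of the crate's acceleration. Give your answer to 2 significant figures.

Resolving the weight along the incline: the component pulling the crate down the slope is mg sin 36° = 22.7 × 9.81 × 0.5878 = 130.895 N, and the normal force is N = mg cos 36° = 22.7 × 9.81 × 0.8090 = 180.154 N.
With no friction the net force along the incline is 130.895 N, so a = g sin 36° = 130.895 / 22.7 = 5.7663 m/s².

5.8 m/s²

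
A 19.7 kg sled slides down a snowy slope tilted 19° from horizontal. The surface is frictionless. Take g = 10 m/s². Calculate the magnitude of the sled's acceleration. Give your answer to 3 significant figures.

Resolving the weight along the incline: the component pulling the sled down the slope is mg sin 19° = 19.7 × 10 × 0.3256 = 64.143 N, and the normal force is N = mg cos 19° = 19.7 × 10 × 0.9455 = 186.263 N.
With no friction the net force along the incline is 64.143 N, so a = g sin 19° = 64.143 / 19.7 = 3.2560 m/s².

3.26 m/s²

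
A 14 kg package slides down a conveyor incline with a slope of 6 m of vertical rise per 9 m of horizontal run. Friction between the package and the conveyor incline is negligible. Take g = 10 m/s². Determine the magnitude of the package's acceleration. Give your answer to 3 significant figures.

Resolving the weight along the incline: the component pulling the package down the slope is mg sin 33.69° = 14 × 10 × 0.5547 = 77.658 N, and the normal force is N = mg cos 33.69° = 14 × 10 × 0.8321 = 116.494 N.
With no friction the net force along the incline is 77.658 N, so a = g sin 33.69° = 77.658 / 14 = 5.5470 m/s².

5.55 m/s²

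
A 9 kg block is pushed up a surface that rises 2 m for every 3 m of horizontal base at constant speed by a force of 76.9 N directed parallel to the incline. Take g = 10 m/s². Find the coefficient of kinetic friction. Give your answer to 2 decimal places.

At constant speed ΣF = 0 along the incline. The applied 76.9 N acts up the slope; the weight component mg sin 33.69° = 49.923 N and kinetic friction μN both act down the slope.
So 76.9 = 49.923 + μ × 74.885, giving μ = (76.9 − 49.923) / 74.885 = 0.3602.

0.36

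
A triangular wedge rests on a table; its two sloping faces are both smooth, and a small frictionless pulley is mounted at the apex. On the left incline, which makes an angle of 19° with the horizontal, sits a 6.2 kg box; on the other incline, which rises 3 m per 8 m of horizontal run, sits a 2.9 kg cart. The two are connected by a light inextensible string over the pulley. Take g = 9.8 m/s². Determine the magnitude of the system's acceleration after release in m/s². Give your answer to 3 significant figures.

Resolve each weight along its own incline: the 6.2 kg mass has component 6.2 × 9.8 × sin 19° = 19.782 N down its slope, and the 2.9 kg mass has 2.9 × 9.8 × sin 20.56° = 9.979 N down its slope.
The 6.2 kg side's 19.782 N exceeds the other side's 9.979 N, so that mass slides down and the 2.9 kg mass slides up. Taking that direction as positive, Newton's second law for the whole system gives 19.782 − 9.979 = (6.2 + 2.9) a, so a = 9.803 / 9.1 = 1.0773 m/s².

1.08 m/s²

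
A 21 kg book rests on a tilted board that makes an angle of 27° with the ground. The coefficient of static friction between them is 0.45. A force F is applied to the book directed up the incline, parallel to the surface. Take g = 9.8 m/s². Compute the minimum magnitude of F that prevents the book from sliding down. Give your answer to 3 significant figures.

10.9 N

The normal force is N = mg cos 27° = 183.369 N. With F at its minimum the book is on the verge of sliding down, so static friction is at its maximum μ_s N = 0.45 × 183.369 = 82.516 N and acts up the slope.
Equilibrium along the incline: F + μ_s N = mg sin 27°, so F = 93.431 − 82.516 = 10.915 N.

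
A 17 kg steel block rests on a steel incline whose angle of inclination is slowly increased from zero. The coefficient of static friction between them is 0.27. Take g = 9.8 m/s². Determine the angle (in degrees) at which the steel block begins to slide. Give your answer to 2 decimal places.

At the threshold of sliding, static friction is at its maximum μ_s N and exactly balances the weight component along the incline: mg sin θ = μ_s mg cos θ.
Hence tan θ = μ_s = 0.27, so θ = arctan(0.27) = 15.1096°.

15.11°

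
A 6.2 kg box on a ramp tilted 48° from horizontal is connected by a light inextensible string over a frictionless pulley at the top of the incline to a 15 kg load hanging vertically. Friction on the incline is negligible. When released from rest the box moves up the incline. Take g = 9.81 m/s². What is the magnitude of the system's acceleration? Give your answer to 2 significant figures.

4.8 m/s²

For the box on the incline: the weight component along the slope is m₁g sin 48° = 6.2 × 9.81 × 0.7431 = 45.197 N and the normal force is N = m₁g cos 48° = 40.698 N.
Newton's second law for the box (up-slope positive): T − 45.197 = 6.2 a. For the hanging load (downward positive): 15 × 9.81 − T = 15 a.
Adding the two equations eliminates T: 101.953 = 21.2 a, so a = 4.8091 m/s².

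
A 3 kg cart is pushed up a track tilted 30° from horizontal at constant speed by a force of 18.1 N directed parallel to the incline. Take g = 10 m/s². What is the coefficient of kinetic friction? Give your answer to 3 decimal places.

At constant speed ΣF = 0 along the incline. The applied 18.1 N acts up the slope; the weight component mg sin 30° = 15.000 N and kinetic friction μN both act down the slope.
So 18.1 = 15.000 + μ × 25.981, giving μ = (18.1 − 15.000) / 25.981 = 0.1193.

0.119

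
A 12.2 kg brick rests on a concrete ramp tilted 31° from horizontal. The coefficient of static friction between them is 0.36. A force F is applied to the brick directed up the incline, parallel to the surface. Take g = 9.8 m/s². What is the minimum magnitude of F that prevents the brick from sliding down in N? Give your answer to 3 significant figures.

24.7 N

The normal force is N = mg cos 31° = 102.483 N. With F at its minimum the brick is on the verge of sliding down, so static friction is at its maximum μ_s N = 0.36 × 102.483 = 36.894 N and acts up the slope.
Equilibrium along the incline: F + μ_s N = mg sin 31°, so F = 61.578 − 36.894 = 24.684 N.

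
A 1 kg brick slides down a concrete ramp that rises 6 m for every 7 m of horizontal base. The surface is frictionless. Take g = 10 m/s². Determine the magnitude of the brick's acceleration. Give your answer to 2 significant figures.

6.5 m/s²

Resolving the weight along the incline: the component pulling the brick down the slope is mg sin 40.60° = 1 × 10 × 0.6508 = 6.508 N, and the normal force is N = mg cos 40.60° = 1 × 10 × 0.7593 = 7.593 N.
With no friction the net force along the incline is 6.508 N, so a = g sin 40.60° = 6.508 / 1 = 6.5080 m/s².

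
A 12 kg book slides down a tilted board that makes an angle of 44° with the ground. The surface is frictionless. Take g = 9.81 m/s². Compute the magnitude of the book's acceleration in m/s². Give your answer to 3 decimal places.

Resolving the weight along the incline: the component pulling the book down the slope is mg sin 44° = 12 × 9.81 × 0.6947 = 81.780 N, and the normal force is N = mg cos 44° = 12 × 9.81 × 0.7193 = 84.676 N.
With no friction the net force along the incline is 81.780 N, so a = g sin 44° = 81.780 / 12 = 6.8150 m/s².

6.815 m/s²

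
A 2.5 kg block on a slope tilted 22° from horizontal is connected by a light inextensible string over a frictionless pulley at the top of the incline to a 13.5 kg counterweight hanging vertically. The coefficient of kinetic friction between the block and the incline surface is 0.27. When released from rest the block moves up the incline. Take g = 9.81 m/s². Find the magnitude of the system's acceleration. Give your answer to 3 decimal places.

7.319 m/s²

For the block on the incline: the weight component along the slope is m₁g sin 22° = 2.5 × 9.81 × 0.3746 = 9.187 N and the normal force is N = m₁g cos 22° = 22.739 N.
Kinetic friction opposes the block's motion up the incline: f = μN = 0.27 × 22.739 = 6.140 N acting down the slope.
Newton's second law for the block (up-slope positive): T − 9.187 − 6.140 = 2.5 a. For the hanging counterweight (downward positive): 13.5 × 9.81 − T = 13.5 a.
Adding the two equations eliminates T: 117.108 = 16 a, so a = 7.3193 m/s².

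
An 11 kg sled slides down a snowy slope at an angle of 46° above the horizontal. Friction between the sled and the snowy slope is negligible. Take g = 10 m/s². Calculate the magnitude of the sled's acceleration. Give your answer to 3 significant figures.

Resolving the weight along the incline: the component pulling the sled down the slope is mg sin 46° = 11 × 10 × 0.7193 = 79.123 N, and the normal force is N = mg cos 46° = 11 × 10 × 0.6947 = 76.417 N.
With no friction the net force along the incline is 79.123 N, so a = g sin 46° = 79.123 / 11 = 7.1930 m/s².

7.19 m/s²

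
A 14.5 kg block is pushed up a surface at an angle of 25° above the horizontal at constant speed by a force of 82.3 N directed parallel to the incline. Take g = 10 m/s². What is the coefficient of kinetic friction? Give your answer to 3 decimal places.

At constant speed ΣF = 0 along the incline. The applied 82.3 N acts up the slope; the weight component mg sin 25° = 61.280 N and kinetic friction μN both act down the slope.
So 82.3 = 61.280 + μ × 131.415, giving μ = (82.3 − 61.280) / 131.415 = 0.1600.

0.160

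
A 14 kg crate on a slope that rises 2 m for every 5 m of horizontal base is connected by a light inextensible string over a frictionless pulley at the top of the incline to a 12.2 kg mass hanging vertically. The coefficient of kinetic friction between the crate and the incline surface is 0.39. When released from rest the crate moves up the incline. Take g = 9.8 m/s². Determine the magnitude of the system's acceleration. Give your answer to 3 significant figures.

For the crate on the incline: the weight component along the slope is m₁g sin 21.80° = 14 × 9.8 × 0.3714 = 50.956 N and the normal force is N = m₁g cos 21.80° = 127.387 N.
Kinetic friction opposes the crate's motion up the incline: f = μN = 0.39 × 127.387 = 49.681 N acting down the slope.
Newton's second law for the crate (up-slope positive): T − 50.956 − 49.681 = 14 a. For the hanging mass (downward positive): 12.2 × 9.8 − T = 12.2 a.
Adding the two equations eliminates T: 18.923 = 26.2 a, so a = 0.7223 m/s².

0.722 m/s²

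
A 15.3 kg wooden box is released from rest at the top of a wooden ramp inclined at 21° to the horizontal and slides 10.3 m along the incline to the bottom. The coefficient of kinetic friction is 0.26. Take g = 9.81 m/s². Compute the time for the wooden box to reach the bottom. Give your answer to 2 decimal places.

4.26 s

The weight component along the incline is mg sin 21° = 53.789 N and the normal force is N = mg cos 21° = 140.124 N.
Friction up the slope is f = μN = 0.26 × 140.124 = 36.432 N, so the net downslope force is 53.789 − 36.432 = 17.357 N and a = 17.357 / 15.3 = 1.1344 m/s².
Starting from rest, L = ½at², so t = √(2L/a) = √(2 × 10.3 / 1.1344) = 4.2614 s.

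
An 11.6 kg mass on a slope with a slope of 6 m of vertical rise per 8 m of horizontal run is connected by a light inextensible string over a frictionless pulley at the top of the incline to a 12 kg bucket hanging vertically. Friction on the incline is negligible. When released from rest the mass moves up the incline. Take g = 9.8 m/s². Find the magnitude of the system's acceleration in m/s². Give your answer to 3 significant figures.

For the mass on the incline: the weight component along the slope is m₁g sin 36.87° = 11.6 × 9.8 × 0.6000 = 68.208 N and the normal force is N = m₁g cos 36.87° = 90.944 N.
Newton's second law for the mass (up-slope positive): T − 68.208 = 11.6 a. For the hanging bucket (downward positive): 12 × 9.8 − T = 12 a.
Adding the two equations eliminates T: 49.392 = 23.6 a, so a = 2.0929 m/s².

2.09 m/s²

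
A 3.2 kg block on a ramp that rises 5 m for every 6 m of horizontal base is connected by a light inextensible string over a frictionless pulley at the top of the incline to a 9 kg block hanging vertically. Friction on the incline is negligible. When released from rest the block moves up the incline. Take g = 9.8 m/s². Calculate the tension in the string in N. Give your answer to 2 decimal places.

37.94 N

For the block on the incline: the weight component along the slope is m₁g sin 39.81° = 3.2 × 9.8 × 0.6402 = 20.077 N and the normal force is N = m₁g cos 39.81° = 24.091 N.
Newton's second law for the block (up-slope positive): T − 20.077 = 3.2 a. For the hanging block (downward positive): 9 × 9.8 − T = 9 a.
Adding the two equations eliminates T: 68.123 = 12.2 a, so a = 5.5839 m/s².
Then from the hanging block's equation, T = 9 × (9.8 − 5.5839) = 37.945 N.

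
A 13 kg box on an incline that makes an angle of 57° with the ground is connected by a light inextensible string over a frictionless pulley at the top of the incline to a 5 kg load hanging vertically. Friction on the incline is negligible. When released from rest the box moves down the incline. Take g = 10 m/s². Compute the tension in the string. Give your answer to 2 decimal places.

For the box on the incline: the weight component along the slope is m₁g sin 57° = 13 × 10 × 0.8387 = 109.031 N and the normal force is N = m₁g cos 57° = 70.803 N.
Newton's second law for the box (down-slope positive): 109.031 − T = 13 a. For the hanging load (upward positive): T − 5 × 10 = 5 a.
Adding the two equations eliminates T: 59.031 = 18 a, so a = 3.2795 m/s².
Then from the hanging load's equation, T = 5 × (10 + 3.2795) = 66.398 N.

66.40 N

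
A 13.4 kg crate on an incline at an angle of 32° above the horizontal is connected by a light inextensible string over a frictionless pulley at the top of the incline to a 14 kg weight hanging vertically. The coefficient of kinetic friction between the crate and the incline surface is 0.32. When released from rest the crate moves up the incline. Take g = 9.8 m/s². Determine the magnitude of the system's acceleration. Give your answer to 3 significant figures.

1.17 m/s²

For the crate on the incline: the weight component along the slope is m₁g sin 32° = 13.4 × 9.8 × 0.5299 = 69.586 N and the normal force is N = m₁g cos 32° = 111.366 N.
Kinetic friction opposes the crate's motion up the incline: f = μN = 0.32 × 111.366 = 35.637 N acting down the slope.
Newton's second law for the crate (up-slope positive): T − 69.586 − 35.637 = 13.4 a. For the hanging weight (downward positive): 14 × 9.8 − T = 14 a.
Adding the two equations eliminates T: 31.977 = 27.4 a, so a = 1.1670 m/s².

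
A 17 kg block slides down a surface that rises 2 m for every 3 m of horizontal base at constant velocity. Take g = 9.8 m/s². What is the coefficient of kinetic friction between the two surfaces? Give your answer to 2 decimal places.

0.67

At constant velocity the net force along the incline is zero: mg sin 33.69° = μ mg cos 33.69°.
So μ = tan 33.69° = 0.5547 / 0.8321 = 0.6666.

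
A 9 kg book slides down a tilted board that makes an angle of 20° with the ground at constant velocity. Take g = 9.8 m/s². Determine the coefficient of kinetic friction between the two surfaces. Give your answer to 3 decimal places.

At constant velocity the net force along the incline is zero: mg sin 20° = μ mg cos 20°.
So μ = tan 20° = 0.3420 / 0.9397 = 0.3639.

0.364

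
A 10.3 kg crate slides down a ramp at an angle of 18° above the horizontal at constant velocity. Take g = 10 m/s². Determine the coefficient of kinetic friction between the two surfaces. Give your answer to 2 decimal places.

At constant velocity the net force along the incline is zero: mg sin 18° = μ mg cos 18°.
So μ = tan 18° = 0.3090 / 0.9511 = 0.3249.

0.32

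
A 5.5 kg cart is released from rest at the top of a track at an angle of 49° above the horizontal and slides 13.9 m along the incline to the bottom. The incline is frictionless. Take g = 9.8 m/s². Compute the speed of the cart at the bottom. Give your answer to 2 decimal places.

14.34 m/s

The weight component along the incline is mg sin 49° = 40.679 N and the normal force is N = mg cos 49° = 35.362 N.
With no friction, a = g sin 49° = 7.3962 m/s².
Starting from rest over a distance of 13.9 m, v² = 2aL = 2 × 7.3962 × 13.9 = 205.6144, so v = 14.3393 m/s.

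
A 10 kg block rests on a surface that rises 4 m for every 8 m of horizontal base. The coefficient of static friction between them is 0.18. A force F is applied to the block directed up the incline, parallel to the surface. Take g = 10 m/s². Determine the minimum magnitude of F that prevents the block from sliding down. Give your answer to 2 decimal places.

The normal force is N = mg cos 26.57° = 89.443 N. With F at its minimum the block is on the verge of sliding down, so static friction is at its maximum μ_s N = 0.18 × 89.443 = 16.100 N and acts up the slope.
Equilibrium along the incline: F + μ_s N = mg sin 26.57°, so F = 44.721 − 16.100 = 28.621 N.

28.62 N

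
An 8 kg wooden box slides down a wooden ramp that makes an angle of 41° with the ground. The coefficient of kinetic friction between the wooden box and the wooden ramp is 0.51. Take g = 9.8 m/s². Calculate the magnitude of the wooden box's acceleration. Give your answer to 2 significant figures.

Resolving the weight along the incline: the component pulling the wooden box down the slope is mg sin 41° = 8 × 9.8 × 0.6561 = 51.438 N, and the normal force is N = mg cos 41° = 8 × 9.8 × 0.7547 = 59.168 N.
Kinetic friction acts up the slope with magnitude f = μN = 0.51 × 59.168 = 30.176 N.
Net force along the incline is 51.438 − 30.176 = 21.262 N, so a = 21.262 / 8 = 2.6578 m/s².

2.7 m/s²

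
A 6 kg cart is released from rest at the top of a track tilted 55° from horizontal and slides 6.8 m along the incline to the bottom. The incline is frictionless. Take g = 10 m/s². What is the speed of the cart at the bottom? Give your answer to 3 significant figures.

10.6 m/s

The weight component along the incline is mg sin 55° = 49.149 N and the normal force is N = mg cos 55° = 34.415 N.
With no friction, a = g sin 55° = 8.1915 m/s².
Starting from rest over a distance of 6.8 m, v² = 2aL = 2 × 8.1915 × 6.8 = 111.4044, so v = 10.5548 m/s.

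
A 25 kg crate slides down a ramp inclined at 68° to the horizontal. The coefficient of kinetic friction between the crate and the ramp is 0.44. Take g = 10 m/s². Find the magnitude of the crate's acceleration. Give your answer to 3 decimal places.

Resolving the weight along the incline: the component pulling the crate down the slope is mg sin 68° = 25 × 10 × 0.9272 = 231.800 N, and the normal force is N = mg cos 68° = 25 × 10 × 0.3746 = 93.650 N.
Kinetic friction acts up the slope with magnitude f = μN = 0.44 × 93.650 = 41.206 N.
Net force along the incline is 231.800 − 41.206 = 190.594 N, so a = 190.594 / 25 = 7.6238 m/s².

7.624 m/s²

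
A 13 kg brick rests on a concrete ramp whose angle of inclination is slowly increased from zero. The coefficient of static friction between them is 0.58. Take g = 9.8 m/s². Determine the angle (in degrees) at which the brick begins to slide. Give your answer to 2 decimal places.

At the threshold of sliding, static friction is at its maximum μ_s N and exactly balances the weight component along the incline: mg sin θ = μ_s mg cos θ.
Hence tan θ = μ_s = 0.58, so θ = arctan(0.58) = 30.1137°.

30.11°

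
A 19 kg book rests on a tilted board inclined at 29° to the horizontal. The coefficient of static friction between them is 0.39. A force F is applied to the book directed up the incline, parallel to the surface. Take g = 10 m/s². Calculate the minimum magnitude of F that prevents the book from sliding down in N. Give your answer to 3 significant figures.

27.3 N

The normal force is N = mg cos 29° = 166.178 N. With F at its minimum the book is on the verge of sliding down, so static friction is at its maximum μ_s N = 0.39 × 166.178 = 64.809 N and acts up the slope.
Equilibrium along the incline: F + μ_s N = mg sin 29°, so F = 92.114 − 64.809 = 27.305 N.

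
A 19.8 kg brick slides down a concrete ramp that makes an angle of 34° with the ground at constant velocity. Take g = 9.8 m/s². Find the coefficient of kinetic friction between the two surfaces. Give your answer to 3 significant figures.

At constant velocity the net force along the incline is zero: mg sin 34° = μ mg cos 34°.
So μ = tan 34° = 0.5592 / 0.8290 = 0.6745.

0.675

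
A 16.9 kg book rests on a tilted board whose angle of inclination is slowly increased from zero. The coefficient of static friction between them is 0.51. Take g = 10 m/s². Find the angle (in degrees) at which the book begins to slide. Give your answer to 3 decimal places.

27.022°

At the threshold of sliding, static friction is at its maximum μ_s N and exactly balances the weight component along the incline: mg sin θ = μ_s mg cos θ.
Hence tan θ = μ_s = 0.51, so θ = arctan(0.51) = 27.0216°.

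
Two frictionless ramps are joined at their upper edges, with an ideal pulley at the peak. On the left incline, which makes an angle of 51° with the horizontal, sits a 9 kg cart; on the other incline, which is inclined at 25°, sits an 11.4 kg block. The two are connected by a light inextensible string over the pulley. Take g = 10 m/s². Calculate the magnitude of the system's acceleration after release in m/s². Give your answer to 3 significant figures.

1.07 m/s²

Resolve each weight along its own incline: the 9 kg mass has component 9 × 10 × sin 51° = 69.943 N down its slope, and the 11.4 kg mass has 11.4 × 10 × sin 25° = 48.178 N down its slope.
The 9 kg side's 69.943 N exceeds the other side's 48.178 N, so that mass slides down and the 11.4 kg mass slides up. Taking that direction as positive, Newton's second law for the whole system gives 69.943 − 48.178 = (9 + 11.4) a, so a = 21.765 / 20.4 = 1.0669 m/s².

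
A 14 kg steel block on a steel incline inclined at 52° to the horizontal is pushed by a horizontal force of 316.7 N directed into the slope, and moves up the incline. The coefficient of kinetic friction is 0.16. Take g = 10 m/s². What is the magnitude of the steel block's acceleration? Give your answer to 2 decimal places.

2.21 m/s²

The horizontal push has components F cos 52° = 316.7 × 0.6157 = 194.992 N up the incline and F sin 52° = 316.7 × 0.7880 = 249.560 N pressing into the surface.
The normal force is therefore N = mg cos 52° + F sin 52° = 86.198 + 249.560 = 335.758 N, and kinetic friction down the slope is μN = 0.16 × 335.758 = 53.721 N.
Along the incline: F cos 52° − mg sin 52° − μN = ma, so 194.992 − 110.320 − 53.721 = 14 a, giving a = 2.2108 m/s².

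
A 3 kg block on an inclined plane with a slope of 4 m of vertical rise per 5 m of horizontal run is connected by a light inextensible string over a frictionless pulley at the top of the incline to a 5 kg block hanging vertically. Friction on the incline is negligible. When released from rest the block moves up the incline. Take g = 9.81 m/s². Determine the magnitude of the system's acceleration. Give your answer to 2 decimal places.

For the block on the incline: the weight component along the slope is m₁g sin 38.66° = 3 × 9.81 × 0.6247 = 18.385 N and the normal force is N = m₁g cos 38.66° = 22.981 N.
Newton's second law for the block (up-slope positive): T − 18.385 = 3 a. For the hanging block (downward positive): 5 × 9.81 − T = 5 a.
Adding the two equations eliminates T: 30.665 = 8 a, so a = 3.8331 m/s².

3.83 m/s²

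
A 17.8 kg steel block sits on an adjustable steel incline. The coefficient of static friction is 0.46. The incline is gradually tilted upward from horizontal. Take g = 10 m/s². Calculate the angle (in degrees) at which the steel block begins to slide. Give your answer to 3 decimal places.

24.702°

At the threshold of sliding, static friction is at its maximum μ_s N and exactly balances the weight component along the incline: mg sin θ = μ_s mg cos θ.
Hence tan θ = μ_s = 0.46, so θ = arctan(0.46) = 24.7024°.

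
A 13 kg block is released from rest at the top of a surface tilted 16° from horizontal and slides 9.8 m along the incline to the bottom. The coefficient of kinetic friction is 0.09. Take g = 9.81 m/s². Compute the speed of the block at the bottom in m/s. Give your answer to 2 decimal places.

6.03 m/s

The weight component along the incline is mg sin 16° = 35.152 N and the normal force is N = mg cos 16° = 122.590 N.
Friction up the slope is f = μN = 0.09 × 122.590 = 11.033 N, so the net downslope force is 35.152 − 11.033 = 24.119 N and a = 24.119 / 13 = 1.8553 m/s².
Starting from rest over a distance of 9.8 m, v² = 2aL = 2 × 1.8553 × 9.8 = 36.3639, so v = 6.0302 m/s.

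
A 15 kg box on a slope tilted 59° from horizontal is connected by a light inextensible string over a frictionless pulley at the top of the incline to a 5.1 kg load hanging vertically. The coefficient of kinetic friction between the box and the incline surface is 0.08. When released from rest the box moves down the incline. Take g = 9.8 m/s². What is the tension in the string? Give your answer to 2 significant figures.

68 N

For the box on the incline: the weight component along the slope is m₁g sin 59° = 15 × 9.8 × 0.8572 = 126.008 N and the normal force is N = m₁g cos 59° = 75.711 N.
Kinetic friction opposes the box's motion down the incline: f = μN = 0.08 × 75.711 = 6.057 N acting up the slope.
Newton's second law for the box (down-slope positive): 126.008 − 6.057 − T = 15 a. For the hanging load (upward positive): T − 5.1 × 9.8 = 5.1 a.
Adding the two equations eliminates T: 69.971 = 20.1 a, so a = 3.4811 m/s².
Then from the hanging load's equation, T = 5.1 × (9.8 + 3.4811) = 67.734 N.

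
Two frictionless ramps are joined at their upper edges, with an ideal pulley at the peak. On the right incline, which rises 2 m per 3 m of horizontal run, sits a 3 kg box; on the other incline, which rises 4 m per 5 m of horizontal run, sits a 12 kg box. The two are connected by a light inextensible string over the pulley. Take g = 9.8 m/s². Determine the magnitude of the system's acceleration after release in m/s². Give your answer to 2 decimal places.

3.81 m/s²

Resolve each weight along its own incline: the 3 kg mass has component 3 × 9.8 × sin 33.69° = 16.308 N down its slope, and the 12 kg mass has 12 × 9.8 × sin 38.66° = 73.464 N down its slope.
The 12 kg side's 73.464 N exceeds the other side's 16.308 N, so that mass slides down and the 3 kg mass slides up. Taking that direction as positive, Newton's second law for the whole system gives 73.464 − 16.308 = (3 + 12) a, so a = 57.156 / 15 = 3.8104 m/s².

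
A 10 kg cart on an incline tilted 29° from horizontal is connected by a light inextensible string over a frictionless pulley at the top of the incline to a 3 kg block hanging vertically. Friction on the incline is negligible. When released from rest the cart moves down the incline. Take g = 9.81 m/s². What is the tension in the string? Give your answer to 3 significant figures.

33.6 N

For the cart on the incline: the weight component along the slope is m₁g sin 29° = 10 × 9.81 × 0.4848 = 47.559 N and the normal force is N = m₁g cos 29° = 85.800 N.
Newton's second law for the cart (down-slope positive): 47.559 − T = 10 a. For the hanging block (upward positive): T − 3 × 9.81 = 3 a.
Adding the two equations eliminates T: 18.129 = 13 a, so a = 1.3945 m/s².
Then from the hanging block's equation, T = 3 × (9.81 + 1.3945) = 33.614 N.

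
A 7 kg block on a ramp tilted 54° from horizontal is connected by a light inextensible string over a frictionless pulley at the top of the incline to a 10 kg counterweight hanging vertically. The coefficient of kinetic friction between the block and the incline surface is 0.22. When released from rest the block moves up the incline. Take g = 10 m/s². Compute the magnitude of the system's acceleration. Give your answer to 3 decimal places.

For the block on the incline: the weight component along the slope is m₁g sin 54° = 7 × 10 × 0.8090 = 56.630 N and the normal force is N = m₁g cos 54° = 41.145 N.
Kinetic friction opposes the block's motion up the incline: f = μN = 0.22 × 41.145 = 9.052 N acting down the slope.
Newton's second law for the block (up-slope positive): T − 56.630 − 9.052 = 7 a. For the hanging counterweight (downward positive): 10 × 10 − T = 10 a.
Adding the two equations eliminates T: 34.318 = 17 a, so a = 2.0187 m/s².

2.019 m/s²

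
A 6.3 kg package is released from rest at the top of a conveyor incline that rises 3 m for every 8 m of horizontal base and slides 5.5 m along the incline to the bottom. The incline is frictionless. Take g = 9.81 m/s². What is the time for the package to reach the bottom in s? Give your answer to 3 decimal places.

1.787 s

The weight component along the incline is mg sin 20.56° = 21.700 N and the normal force is N = mg cos 20.56° = 57.868 N.
With no friction, a = g sin 20.56° = 3.4445 m/s².
Starting from rest, L = ½at², so t = √(2L/a) = √(2 × 5.5 / 3.4445) = 1.7870 s.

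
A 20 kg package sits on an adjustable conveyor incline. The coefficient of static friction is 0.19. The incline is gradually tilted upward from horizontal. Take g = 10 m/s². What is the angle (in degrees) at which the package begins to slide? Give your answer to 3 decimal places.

10.758°

At the threshold of sliding, static friction is at its maximum μ_s N and exactly balances the weight component along the incline: mg sin θ = μ_s mg cos θ.
Hence tan θ = μ_s = 0.19, so θ = arctan(0.19) = 10.7580°.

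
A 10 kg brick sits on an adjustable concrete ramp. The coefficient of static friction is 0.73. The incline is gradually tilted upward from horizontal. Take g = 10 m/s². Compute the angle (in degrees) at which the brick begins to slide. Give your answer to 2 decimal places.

36.13°

At the threshold of sliding, static friction is at its maximum μ_s N and exactly balances the weight component along the incline: mg sin θ = μ_s mg cos θ.
Hence tan θ = μ_s = 0.73, so θ = arctan(0.73) = 36.1294°.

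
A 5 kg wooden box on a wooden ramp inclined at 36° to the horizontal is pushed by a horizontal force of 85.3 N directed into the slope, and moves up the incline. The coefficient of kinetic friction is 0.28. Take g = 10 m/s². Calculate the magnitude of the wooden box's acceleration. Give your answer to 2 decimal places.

2.85 m/s²

The horizontal push has components F cos 36° = 85.3 × 0.8090 = 69.008 N up the incline and F sin 36° = 85.3 × 0.5878 = 50.139 N pressing into the surface.
The normal force is therefore N = mg cos 36° + F sin 36° = 40.450 + 50.139 = 90.589 N, and kinetic friction down the slope is μN = 0.28 × 90.589 = 25.365 N.
Along the incline: F cos 36° − mg sin 36° − μN = ma, so 69.008 − 29.390 − 25.365 = 5 a, giving a = 2.8506 m/s².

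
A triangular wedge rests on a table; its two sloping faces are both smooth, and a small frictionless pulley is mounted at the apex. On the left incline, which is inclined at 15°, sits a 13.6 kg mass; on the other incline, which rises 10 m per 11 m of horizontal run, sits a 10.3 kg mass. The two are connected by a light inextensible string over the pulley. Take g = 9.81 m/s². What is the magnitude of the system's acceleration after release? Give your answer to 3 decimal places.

Resolve each weight along its own incline: the 13.6 kg mass has component 13.6 × 9.81 × sin 15° = 34.531 N down its slope, and the 10.3 kg mass has 10.3 × 9.81 × sin 42.27° = 67.969 N down its slope.
The 10.3 kg side's 67.969 N exceeds the other side's 34.531 N, so that mass slides down and the 13.6 kg mass slides up. Taking that direction as positive, Newton's second law for the whole system gives 67.969 − 34.531 = (13.6 + 10.3) a, so a = 33.438 / 23.9 = 1.3991 m/s².

1.399 m/s²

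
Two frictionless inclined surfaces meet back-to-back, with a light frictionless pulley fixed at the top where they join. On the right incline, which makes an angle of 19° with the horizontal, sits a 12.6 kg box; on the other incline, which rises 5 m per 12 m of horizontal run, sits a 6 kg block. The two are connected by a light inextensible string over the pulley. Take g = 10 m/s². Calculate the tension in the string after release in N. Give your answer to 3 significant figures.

Resolve each weight along its own incline: the 12.6 kg mass has component 12.6 × 10 × sin 19° = 41.022 N down its slope, and the 6 kg mass has 6 × 10 × sin 22.62° = 23.077 N down its slope.
The 12.6 kg side's 41.022 N exceeds the other side's 23.077 N, so that mass slides down and the 6 kg mass slides up. Taking that direction as positive, Newton's second law for the whole system gives 41.022 − 23.077 = (12.6 + 6) a, so a = 17.945 / 18.6 = 0.9648 m/s².
For the 6 kg mass (up-slope positive): T − 23.077 = 6 × 0.9648, so T = 28.866 N.

28.9 N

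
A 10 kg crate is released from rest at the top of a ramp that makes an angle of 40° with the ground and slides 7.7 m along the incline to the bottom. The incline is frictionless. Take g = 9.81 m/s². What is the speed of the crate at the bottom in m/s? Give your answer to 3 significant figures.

The weight component along the incline is mg sin 40° = 63.057 N and the normal force is N = mg cos 40° = 75.149 N.
With no friction, a = g sin 40° = 6.3057 m/s².
Starting from rest over a distance of 7.7 m, v² = 2aL = 2 × 6.3057 × 7.7 = 97.1078, so v = 9.8543 m/s.

9.85 m/s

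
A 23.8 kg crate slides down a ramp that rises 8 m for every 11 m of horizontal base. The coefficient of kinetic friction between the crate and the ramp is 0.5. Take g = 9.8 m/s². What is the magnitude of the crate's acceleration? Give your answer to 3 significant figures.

1.80 m/s²

Resolving the weight along the incline: the component pulling the crate down the slope is mg sin 36.03° = 23.8 × 9.8 × 0.5882 = 137.192 N, and the normal force is N = mg cos 36.03° = 23.8 × 9.8 × 0.8087 = 188.621 N.
Kinetic friction acts up the slope with magnitude f = μN = 0.5 × 188.621 = 94.311 N.
Net force along the incline is 137.192 − 94.311 = 42.881 N, so a = 42.881 / 23.8 = 1.8017 m/s².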